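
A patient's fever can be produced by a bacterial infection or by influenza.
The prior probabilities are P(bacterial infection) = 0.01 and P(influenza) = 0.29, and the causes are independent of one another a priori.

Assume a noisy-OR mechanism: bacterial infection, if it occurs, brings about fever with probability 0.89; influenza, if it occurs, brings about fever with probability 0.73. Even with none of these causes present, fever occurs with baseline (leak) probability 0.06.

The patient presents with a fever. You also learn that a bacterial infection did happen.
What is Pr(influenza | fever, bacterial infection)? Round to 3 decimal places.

Under noisy-OR, P(fever | causes) = 1 − (1−0.06)·∏(1−qᵢ) over the active causes.
P(fever | bacterial infection) = 0.8966×0.71 + 0.972082×0.29 = 0.636586 + 0.281904 = 0.918490
The influenza-present share is 0.972082×0.29 = 0.281904.
So P(influenza | fever, bacterial infection) = 0.281904/0.918490 ≈ 0.307.

Pr(influenza | fever, bacterial infection) ≈ 0.307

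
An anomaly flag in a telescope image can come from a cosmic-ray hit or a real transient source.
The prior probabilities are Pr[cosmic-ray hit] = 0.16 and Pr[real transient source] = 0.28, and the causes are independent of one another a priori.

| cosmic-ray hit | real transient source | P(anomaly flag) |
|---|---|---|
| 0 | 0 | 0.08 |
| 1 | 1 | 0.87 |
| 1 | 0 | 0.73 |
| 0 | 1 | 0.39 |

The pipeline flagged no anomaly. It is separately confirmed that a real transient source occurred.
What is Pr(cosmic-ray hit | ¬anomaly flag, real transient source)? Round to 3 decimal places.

P(¬anomaly flag | real transient source) = 0.61*0.84 + 0.13*0.16 = 0.512400 + 0.020800 = 0.533200
Restricting to configurations with cosmic-ray hit present: 0.13*0.16 = 0.020800.
Hence the posterior is 0.020800/0.533200 ≈ 0.039.

Pr(cosmic-ray hit | ¬anomaly flag, real transient source) ≈ 0.039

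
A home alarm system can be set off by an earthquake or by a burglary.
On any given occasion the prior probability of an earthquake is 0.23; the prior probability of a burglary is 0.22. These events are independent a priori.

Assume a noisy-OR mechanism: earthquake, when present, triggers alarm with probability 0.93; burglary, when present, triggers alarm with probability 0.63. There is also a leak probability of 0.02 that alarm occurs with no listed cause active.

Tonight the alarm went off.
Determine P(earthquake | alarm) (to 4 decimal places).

P(earthquake | alarm) ≈ 0.6433

Under noisy-OR, P(alarm | causes) = 1 − (1−0.02)·∏(1−qᵢ) over the active causes.
Sum P(alarm|·) weighted by the priors over the 4 (earthquake, burglary) configurations:
  P(alarm) = 0.02*0.77*0.78 + 0.6374*0.77*0.22 + 0.9314*0.23*0.78 + 0.974618*0.23*0.22
        = 0.012012 + 0.107976 + 0.167093 + 0.049316 = 0.336397
The terms with earthquake present sum to 0.216409, so
  P(earthquake | alarm) = 0.216409 / 0.336397 ≈ 0.6433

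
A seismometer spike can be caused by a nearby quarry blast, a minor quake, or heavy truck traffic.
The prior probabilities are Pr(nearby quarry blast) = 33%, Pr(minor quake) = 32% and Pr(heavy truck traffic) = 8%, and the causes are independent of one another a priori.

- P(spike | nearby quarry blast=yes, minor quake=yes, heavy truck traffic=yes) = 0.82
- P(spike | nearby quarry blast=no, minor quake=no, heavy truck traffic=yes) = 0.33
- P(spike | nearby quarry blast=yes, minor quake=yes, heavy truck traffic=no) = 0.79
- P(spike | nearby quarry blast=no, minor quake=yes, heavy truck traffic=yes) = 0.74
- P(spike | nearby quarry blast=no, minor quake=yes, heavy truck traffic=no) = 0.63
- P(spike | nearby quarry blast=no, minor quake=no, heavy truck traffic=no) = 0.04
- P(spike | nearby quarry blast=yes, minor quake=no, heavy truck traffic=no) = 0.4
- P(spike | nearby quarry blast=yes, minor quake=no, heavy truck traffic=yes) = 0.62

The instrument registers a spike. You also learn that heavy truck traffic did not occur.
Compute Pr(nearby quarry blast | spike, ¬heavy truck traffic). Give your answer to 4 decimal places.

Weight on nearby quarry blast=true, given the evidence: 0.089760 + 0.083424 = 0.173184
Denominator P(spike | ¬heavy truck traffic): 0.04*0.67*0.68 + 0.63*0.67*0.32 + 0.4*0.33*0.68 + 0.79*0.33*0.32 = 0.326480
Posterior = 0.173184 / 0.326480 ≈ 0.5305

Pr(nearby quarry blast | spike, ¬heavy truck traffic) ≈ 0.5305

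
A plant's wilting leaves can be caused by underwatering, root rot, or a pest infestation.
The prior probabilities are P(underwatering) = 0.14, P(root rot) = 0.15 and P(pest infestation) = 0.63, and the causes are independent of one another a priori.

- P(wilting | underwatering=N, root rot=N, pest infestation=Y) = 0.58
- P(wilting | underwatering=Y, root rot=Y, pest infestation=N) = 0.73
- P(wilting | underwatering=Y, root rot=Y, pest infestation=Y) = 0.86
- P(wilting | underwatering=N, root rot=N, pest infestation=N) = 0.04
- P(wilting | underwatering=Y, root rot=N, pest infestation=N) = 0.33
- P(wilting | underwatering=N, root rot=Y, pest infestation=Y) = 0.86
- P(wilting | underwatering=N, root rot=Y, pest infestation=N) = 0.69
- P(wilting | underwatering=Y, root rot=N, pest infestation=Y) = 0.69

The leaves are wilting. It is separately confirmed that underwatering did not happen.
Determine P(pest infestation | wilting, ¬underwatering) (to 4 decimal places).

P(pest infestation | wilting, ¬underwatering) ≈ 0.8851

P(wilting | ¬underwatering) = 0.04×0.85×0.37 + 0.58×0.85×0.63 + 0.69×0.15×0.37 + 0.86×0.15×0.63 = 0.012580 + 0.310590 + 0.038295 + 0.081270 = 0.442735
Restricting to configurations with pest infestation present: 0.310590 + 0.081270 = 0.391860.
Hence the posterior is 0.391860/0.442735 ≈ 0.8851.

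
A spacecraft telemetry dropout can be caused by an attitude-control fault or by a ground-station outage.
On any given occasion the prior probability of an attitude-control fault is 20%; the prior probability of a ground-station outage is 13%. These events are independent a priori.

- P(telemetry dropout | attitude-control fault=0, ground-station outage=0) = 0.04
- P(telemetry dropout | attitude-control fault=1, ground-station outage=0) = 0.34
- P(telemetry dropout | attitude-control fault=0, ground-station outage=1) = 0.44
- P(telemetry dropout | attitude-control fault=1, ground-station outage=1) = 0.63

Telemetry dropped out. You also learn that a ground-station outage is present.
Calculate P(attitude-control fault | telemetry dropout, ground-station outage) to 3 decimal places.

By total probability over both values of attitude-control fault:
  P(telemetry dropout | ground-station outage) = 0.44*0.8 + 0.63*0.2
        = 0.352000 + 0.126000 = 0.478000
Keeping only the attitude-control fault-present terms gives 0.126000, so
  P(attitude-control fault | telemetry dropout, ground-station outage) = 0.126000 / 0.478000 ≈ 0.264

P(attitude-control fault | telemetry dropout, ground-station outage) ≈ 0.264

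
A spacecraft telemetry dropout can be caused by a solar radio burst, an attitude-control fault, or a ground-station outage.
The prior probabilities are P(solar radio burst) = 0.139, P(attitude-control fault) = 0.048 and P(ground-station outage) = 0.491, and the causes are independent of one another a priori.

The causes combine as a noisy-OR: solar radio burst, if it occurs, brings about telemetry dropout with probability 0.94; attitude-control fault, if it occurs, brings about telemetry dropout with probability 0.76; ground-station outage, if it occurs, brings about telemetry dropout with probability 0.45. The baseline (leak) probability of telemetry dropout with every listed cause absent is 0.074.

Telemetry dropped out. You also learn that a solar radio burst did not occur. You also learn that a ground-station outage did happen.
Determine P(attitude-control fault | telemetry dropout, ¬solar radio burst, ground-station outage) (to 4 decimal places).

Under noisy-OR, P(telemetry dropout | causes) = 1 − (1−0.074)·∏(1−qᵢ) over the active causes.
Enumerate both values of attitude-control fault and weight by the priors:
  P(telemetry dropout | ¬solar radio burst, ground-station outage) = 0.4907·0.952 + 0.877768·0.048
        = 0.467146 + 0.042133 = 0.509279
The terms with attitude-control fault present sum to 0.042133, so
  P(attitude-control fault | telemetry dropout, ¬solar radio burst, ground-station outage) = 0.042133 / 0.509279 ≈ 0.0827

P(attitude-control fault | telemetry dropout, ¬solar radio burst, ground-station outage) ≈ 0.0827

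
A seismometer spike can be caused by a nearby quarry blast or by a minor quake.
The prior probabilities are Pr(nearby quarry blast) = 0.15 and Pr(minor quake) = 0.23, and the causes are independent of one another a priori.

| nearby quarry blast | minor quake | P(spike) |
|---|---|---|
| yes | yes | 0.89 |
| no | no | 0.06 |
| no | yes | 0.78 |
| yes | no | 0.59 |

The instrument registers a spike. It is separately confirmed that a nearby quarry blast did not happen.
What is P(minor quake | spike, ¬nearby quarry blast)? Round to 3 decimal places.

Numerator (weight on configurations with minor quake): 0.78*0.23 = 0.179400
The normalizing constant is 0.06*0.77 + 0.78*0.23 = 0.225600
Posterior = 0.179400 / 0.225600 ≈ 0.795

P(minor quake | spike, ¬nearby quarry blast) ≈ 0.795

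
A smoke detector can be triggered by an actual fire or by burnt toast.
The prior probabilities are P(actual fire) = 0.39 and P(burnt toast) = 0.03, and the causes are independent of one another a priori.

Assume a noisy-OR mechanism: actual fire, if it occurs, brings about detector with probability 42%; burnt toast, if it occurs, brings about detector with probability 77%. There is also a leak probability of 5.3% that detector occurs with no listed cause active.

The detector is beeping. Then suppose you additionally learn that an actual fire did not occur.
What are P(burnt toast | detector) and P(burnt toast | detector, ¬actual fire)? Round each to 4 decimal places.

Under noisy-OR, P(detector | causes) = 1 − (1−0.053)·∏(1−qᵢ) over the active causes.
Sum P(detector|·) weighted by the priors over the 4 (actual fire, burnt toast) configurations:
  P(detector) = 0.053·0.61·0.97 + 0.78219·0.61·0.03 + 0.45074·0.39·0.97 + 0.87367·0.39·0.03
        = 0.031360 + 0.014314 + 0.170515 + 0.010222 = 0.226411
The terms with burnt toast present sum to 0.024536, so
  P(burnt toast | detector) = 0.024536 / 0.226411 ≈ 0.1084

Now also conditioning on actual fire≠true:
Numerator (weight on configurations with burnt toast): 0.78219×0.03 = 0.023466
Normalizer over all consistent configurations: 0.053×0.97 + 0.78219×0.03 = 0.074876
Posterior = 0.023466 / 0.074876 ≈ 0.3134
Ruling out actual fire raises the posterior on burnt toast — the flip side of explaining away.

P(burnt toast | detector) ≈ 0.1084; P(burnt toast | detector, ¬actual fire) ≈ 0.3134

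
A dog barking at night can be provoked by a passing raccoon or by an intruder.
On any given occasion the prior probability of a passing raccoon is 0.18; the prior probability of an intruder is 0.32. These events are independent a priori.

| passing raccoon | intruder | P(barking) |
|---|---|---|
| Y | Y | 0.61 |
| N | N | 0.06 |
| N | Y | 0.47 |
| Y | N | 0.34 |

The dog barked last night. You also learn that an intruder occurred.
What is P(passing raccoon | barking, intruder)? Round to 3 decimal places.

P(passing raccoon | barking, intruder) ≈ 0.222

For the numerator, keep only passing raccoon=true terms: 0.61*0.18 = 0.109800
The normalizing constant is 0.47*0.82 + 0.61*0.18 = 0.495200
Posterior = 0.109800 / 0.495200 ≈ 0.222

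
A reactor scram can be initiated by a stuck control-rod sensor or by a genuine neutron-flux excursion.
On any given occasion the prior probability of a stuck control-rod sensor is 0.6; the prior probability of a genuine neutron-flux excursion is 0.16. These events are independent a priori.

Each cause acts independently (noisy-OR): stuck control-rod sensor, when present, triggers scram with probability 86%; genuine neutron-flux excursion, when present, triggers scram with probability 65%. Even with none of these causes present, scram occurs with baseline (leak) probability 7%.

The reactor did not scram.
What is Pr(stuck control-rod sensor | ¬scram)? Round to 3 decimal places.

Under noisy-OR, P(scram | causes) = 1 − (1−0.07)·∏(1−qᵢ) over the active causes.
For the numerator, keep only stuck control-rod sensor=true terms: 0.065621 + 0.004375 = 0.069996
Denominator P(¬scram): 0.93*0.4*0.84 + 0.3255*0.4*0.16 + 0.1302*0.6*0.84 + 0.04557*0.6*0.16 = 0.403308
P(stuck control-rod sensor | ¬scram) = 0.069996/0.403308 ≈ 0.174

Pr(stuck control-rod sensor | ¬scram) ≈ 0.174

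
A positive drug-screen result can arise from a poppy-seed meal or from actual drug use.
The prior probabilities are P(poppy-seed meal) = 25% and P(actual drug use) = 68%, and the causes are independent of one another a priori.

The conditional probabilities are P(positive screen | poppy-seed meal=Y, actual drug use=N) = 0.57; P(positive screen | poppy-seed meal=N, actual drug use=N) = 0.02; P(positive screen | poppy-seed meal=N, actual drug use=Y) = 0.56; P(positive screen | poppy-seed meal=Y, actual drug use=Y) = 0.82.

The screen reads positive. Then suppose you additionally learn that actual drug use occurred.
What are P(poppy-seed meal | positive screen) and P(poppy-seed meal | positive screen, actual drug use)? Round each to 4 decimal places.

P(positive screen) = 0.02×0.75×0.32 + 0.56×0.75×0.68 + 0.57×0.25×0.32 + 0.82×0.25×0.68 = 0.004800 + 0.285600 + 0.045600 + 0.139400 = 0.475400
The poppy-seed meal-present share is 0.045600 + 0.139400 = 0.185000.
So P(poppy-seed meal | positive screen) = 0.185000/0.475400 ≈ 0.3891.

Now also conditioning on actual drug use=true:
For the numerator, keep only poppy-seed meal=true terms: 0.82*0.25 = 0.205000
Denominator P(positive screen | actual drug use): 0.56*0.75 + 0.82*0.25 = 0.625000
Posterior = 0.205000 / 0.625000 ≈ 0.3280
— actual drug use explains away the evidence for poppy-seed meal.

P(poppy-seed meal | positive screen) ≈ 0.3891; P(poppy-seed meal | positive screen, actual drug use) ≈ 0.3280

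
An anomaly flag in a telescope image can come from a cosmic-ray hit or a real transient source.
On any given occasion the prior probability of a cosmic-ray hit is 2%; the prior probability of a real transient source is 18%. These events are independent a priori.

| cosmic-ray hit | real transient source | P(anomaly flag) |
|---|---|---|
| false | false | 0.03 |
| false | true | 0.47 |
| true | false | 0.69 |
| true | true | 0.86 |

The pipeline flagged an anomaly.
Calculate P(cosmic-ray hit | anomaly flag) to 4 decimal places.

P(cosmic-ray hit | anomaly flag) ≈ 0.1187

Numerator (weight on configurations with cosmic-ray hit): 0.011316 + 0.003096 = 0.014412
Normalizer over all consistent configurations: 0.03×0.98×0.82 + 0.47×0.98×0.18 + 0.69×0.02×0.82 + 0.86×0.02×0.18 = 0.121428
Posterior = 0.014412 / 0.121428 ≈ 0.1187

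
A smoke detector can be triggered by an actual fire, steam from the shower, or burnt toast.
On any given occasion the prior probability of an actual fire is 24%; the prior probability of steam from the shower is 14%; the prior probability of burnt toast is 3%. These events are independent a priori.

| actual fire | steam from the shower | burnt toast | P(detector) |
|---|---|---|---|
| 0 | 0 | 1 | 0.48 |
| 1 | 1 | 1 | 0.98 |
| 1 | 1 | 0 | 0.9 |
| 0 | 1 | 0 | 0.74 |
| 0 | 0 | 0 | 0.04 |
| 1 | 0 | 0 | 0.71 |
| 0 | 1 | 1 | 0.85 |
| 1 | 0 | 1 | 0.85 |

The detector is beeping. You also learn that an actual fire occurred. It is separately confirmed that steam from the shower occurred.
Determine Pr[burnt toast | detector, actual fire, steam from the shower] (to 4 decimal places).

For the numerator, keep only burnt toast=true terms: 0.98·0.03 = 0.029400
Denominator P(detector | actual fire, steam from the shower): 0.9·0.97 + 0.98·0.03 = 0.902400
Posterior = 0.029400 / 0.902400 ≈ 0.0326

Pr[burnt toast | detector, actual fire, steam from the shower] ≈ 0.0326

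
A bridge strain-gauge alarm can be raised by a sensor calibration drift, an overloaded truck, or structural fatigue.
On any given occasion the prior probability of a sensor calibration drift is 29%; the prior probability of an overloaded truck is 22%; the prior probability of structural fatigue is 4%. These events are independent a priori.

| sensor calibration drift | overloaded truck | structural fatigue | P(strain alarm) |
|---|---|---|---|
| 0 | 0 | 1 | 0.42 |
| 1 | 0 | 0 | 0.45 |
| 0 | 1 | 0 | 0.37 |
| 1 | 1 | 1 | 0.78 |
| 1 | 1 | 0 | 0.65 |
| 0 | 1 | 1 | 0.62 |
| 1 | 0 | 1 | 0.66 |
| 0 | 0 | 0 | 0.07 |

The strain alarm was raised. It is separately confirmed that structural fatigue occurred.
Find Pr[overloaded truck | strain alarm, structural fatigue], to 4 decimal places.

By total probability over the 4 (sensor calibration drift, overloaded truck) configurations:
  P(strain alarm | structural fatigue) = 0.42*0.71*0.78 + 0.62*0.71*0.22 + 0.66*0.29*0.78 + 0.78*0.29*0.22
        = 0.232596 + 0.096844 + 0.149292 + 0.049764 = 0.528496
Configurations with overloaded truck contribute 0.146608, so
  P(overloaded truck | strain alarm, structural fatigue) = 0.146608 / 0.528496 ≈ 0.2774

Pr[overloaded truck | strain alarm, structural fatigue] ≈ 0.2774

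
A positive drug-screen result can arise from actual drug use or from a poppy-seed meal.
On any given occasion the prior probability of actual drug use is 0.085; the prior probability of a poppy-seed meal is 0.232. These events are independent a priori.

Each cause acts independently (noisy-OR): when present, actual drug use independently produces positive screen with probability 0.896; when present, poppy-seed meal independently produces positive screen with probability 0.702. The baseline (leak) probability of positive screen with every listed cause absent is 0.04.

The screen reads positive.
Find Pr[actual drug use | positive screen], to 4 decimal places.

Pr[actual drug use | positive screen] ≈ 0.3024

Under noisy-OR, P(positive screen | causes) = 1 − (1−0.04)·∏(1−qᵢ) over the active causes.
Sum P(positive screen|·) weighted by the priors over the 4 (actual drug use, poppy-seed meal) configurations:
  P(positive screen) = 0.04·0.915·0.768 + 0.71392·0.915·0.232 + 0.90016·0.085·0.768 + 0.970248·0.085·0.232
        = 0.028109 + 0.151551 + 0.058762 + 0.019133 = 0.257555
Keeping only the actual drug use-present terms gives 0.077895, so
  P(actual drug use | positive screen) = 0.077895 / 0.257555 ≈ 0.3024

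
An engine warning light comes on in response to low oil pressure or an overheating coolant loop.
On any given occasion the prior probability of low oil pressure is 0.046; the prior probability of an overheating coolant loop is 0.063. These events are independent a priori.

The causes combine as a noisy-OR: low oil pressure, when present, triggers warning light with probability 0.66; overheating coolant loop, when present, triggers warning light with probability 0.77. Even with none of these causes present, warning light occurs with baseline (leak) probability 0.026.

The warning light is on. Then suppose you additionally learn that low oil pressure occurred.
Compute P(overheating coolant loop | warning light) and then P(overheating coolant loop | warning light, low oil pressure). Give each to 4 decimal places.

P(overheating coolant loop | warning light) ≈ 0.4864; P(overheating coolant loop | warning light, low oil pressure) ≈ 0.0850

Under noisy-OR, P(warning light | causes) = 1 − (1−0.026)·∏(1−qᵢ) over the active causes.
Enumerate the 4 (low oil pressure, overheating coolant loop) configurations and weight by the priors:
  P(warning light) = 0.026*0.954*0.937 + 0.77598*0.954*0.063 + 0.66884*0.046*0.937 + 0.923833*0.046*0.063
        = 0.023241 + 0.046638 + 0.028828 + 0.002677 = 0.101384
Keeping only the overheating coolant loop-present terms gives 0.049315, so
  P(overheating coolant loop | warning light) = 0.049315 / 0.101384 ≈ 0.4864

Now also conditioning on low oil pressure=true:
By total probability over both values of overheating coolant loop:
  P(warning light | low oil pressure) = 0.66884×0.937 + 0.923833×0.063
        = 0.626703 + 0.058201 = 0.684904
The terms with overheating coolant loop present sum to 0.058201, so
  P(overheating coolant loop | warning light, low oil pressure) = 0.058201 / 0.684904 ≈ 0.0850
The drop from 0.4864 to 0.0850 is the explaining-away (discounting) effect.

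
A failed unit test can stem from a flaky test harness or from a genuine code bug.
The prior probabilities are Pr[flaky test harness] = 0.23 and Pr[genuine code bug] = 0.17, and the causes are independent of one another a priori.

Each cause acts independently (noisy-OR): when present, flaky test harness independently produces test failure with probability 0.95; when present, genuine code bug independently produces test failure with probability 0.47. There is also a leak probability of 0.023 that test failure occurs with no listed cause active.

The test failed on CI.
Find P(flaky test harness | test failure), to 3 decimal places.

P(flaky test harness | test failure) ≈ 0.738

Under noisy-OR, P(test failure | causes) = 1 − (1−0.023)·∏(1−qᵢ) over the active causes.
Enumerate the 4 (flaky test harness, genuine code bug) configurations and weight by the priors:
  P(test failure) = 0.023×0.77×0.83 + 0.48219×0.77×0.17 + 0.95115×0.23×0.83 + 0.974109×0.23×0.17
        = 0.014699 + 0.063119 + 0.181575 + 0.038088 = 0.297481
Configurations with flaky test harness contribute 0.219663, so
  P(flaky test harness | test failure) = 0.219663 / 0.297481 ≈ 0.738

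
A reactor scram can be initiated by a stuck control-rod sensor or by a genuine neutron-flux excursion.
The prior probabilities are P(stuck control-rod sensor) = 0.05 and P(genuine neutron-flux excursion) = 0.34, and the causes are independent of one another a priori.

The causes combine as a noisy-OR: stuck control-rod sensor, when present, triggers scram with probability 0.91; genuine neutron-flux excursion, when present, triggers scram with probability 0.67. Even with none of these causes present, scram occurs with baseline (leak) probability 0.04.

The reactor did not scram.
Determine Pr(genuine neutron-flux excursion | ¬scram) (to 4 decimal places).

Pr(genuine neutron-flux excursion | ¬scram) ≈ 0.1453

Under noisy-OR, P(scram | causes) = 1 − (1−0.04)·∏(1−qᵢ) over the active causes.
Numerator (weight on configurations with genuine neutron-flux excursion): 0.102326 + 0.000485 = 0.102811
Normalizer over all consistent configurations: 0.96·0.95·0.66 + 0.3168·0.95·0.34 + 0.0864·0.05·0.66 + 0.028512·0.05·0.34 = 0.707582
Posterior = 0.102811 / 0.707582 ≈ 0.1453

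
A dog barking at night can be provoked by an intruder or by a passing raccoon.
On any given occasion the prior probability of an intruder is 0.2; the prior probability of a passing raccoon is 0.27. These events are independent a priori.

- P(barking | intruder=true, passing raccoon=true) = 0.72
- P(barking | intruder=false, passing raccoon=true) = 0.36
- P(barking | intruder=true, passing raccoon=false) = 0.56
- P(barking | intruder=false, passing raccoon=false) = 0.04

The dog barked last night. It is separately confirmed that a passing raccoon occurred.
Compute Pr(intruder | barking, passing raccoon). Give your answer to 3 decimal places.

By total probability over both values of intruder:
  P(barking | passing raccoon) = 0.36*0.8 + 0.72*0.2
        = 0.288000 + 0.144000 = 0.432000
Configurations with intruder contribute 0.144000, so
  P(intruder | barking, passing raccoon) = 0.144000 / 0.432000 ≈ 0.333

Pr(intruder | barking, passing raccoon) ≈ 0.333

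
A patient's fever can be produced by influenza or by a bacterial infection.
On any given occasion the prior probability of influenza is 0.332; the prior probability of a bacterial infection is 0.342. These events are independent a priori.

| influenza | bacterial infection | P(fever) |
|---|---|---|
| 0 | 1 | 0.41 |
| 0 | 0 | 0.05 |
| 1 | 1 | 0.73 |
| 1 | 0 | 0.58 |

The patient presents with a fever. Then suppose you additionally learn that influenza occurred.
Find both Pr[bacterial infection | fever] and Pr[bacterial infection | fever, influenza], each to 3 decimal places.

P(fever) = 0.05×0.668×0.658 + 0.41×0.668×0.342 + 0.58×0.332×0.658 + 0.73×0.332×0.342 = 0.021977 + 0.093667 + 0.126704 + 0.082887 = 0.325235
Of this, 0.176554 comes from 0.093667 + 0.082887 (the bacterial infection=true cases).
Hence the posterior is 0.176554/0.325235 ≈ 0.543.

Now condition on the additional information:
By total probability over both values of bacterial infection:
  P(fever | influenza) = 0.58×0.658 + 0.73×0.342
        = 0.381640 + 0.249660 = 0.631300
The terms with bacterial infection present sum to 0.249660, so
  P(bacterial infection | fever, influenza) = 0.249660 / 0.631300 ≈ 0.395

Pr[bacterial infection | fever] ≈ 0.543; Pr[bacterial infection | fever, influenza] ≈ 0.395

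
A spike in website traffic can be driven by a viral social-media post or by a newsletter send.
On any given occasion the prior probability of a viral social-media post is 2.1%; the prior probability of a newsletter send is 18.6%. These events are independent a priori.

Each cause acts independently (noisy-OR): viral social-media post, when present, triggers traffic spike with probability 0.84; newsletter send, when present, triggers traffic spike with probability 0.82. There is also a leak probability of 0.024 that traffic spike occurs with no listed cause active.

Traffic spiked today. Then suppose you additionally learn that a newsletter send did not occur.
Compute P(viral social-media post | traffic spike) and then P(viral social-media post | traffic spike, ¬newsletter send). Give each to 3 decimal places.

P(viral social-media post | traffic spike) ≈ 0.097; P(viral social-media post | traffic spike, ¬newsletter send) ≈ 0.430

Under noisy-OR, P(traffic spike | causes) = 1 − (1−0.024)·∏(1−qᵢ) over the active causes.
Numerator (weight on configurations with viral social-media post): 0.014425 + 0.003796 = 0.018221
The normalizing constant is 0.024*0.979*0.814 + 0.82432*0.979*0.186 + 0.84384*0.021*0.814 + 0.971891*0.021*0.186 = 0.187451
P(viral social-media post | traffic spike) = 0.018221/0.187451 ≈ 0.097

Now also conditioning on newsletter send≠true:
For the numerator, keep only viral social-media post=true terms: 0.84384·0.021 = 0.017721
Normalizer over all consistent configurations: 0.024·0.979 + 0.84384·0.021 = 0.041217
Posterior = 0.017721 / 0.041217 ≈ 0.430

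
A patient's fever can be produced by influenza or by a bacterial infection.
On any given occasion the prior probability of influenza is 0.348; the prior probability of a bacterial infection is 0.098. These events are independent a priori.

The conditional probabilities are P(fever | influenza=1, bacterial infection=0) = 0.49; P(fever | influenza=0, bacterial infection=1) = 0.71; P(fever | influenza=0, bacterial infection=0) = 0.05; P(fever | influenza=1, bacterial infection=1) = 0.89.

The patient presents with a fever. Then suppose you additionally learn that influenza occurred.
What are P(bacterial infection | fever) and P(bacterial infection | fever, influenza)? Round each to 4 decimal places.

P(bacterial infection | fever) ≈ 0.2924; P(bacterial infection | fever, influenza) ≈ 0.1648

Weight on bacterial infection=true, given the evidence: 0.045366 + 0.030353 = 0.075719
Denominator P(fever): 0.05×0.652×0.902 + 0.71×0.652×0.098 + 0.49×0.348×0.902 + 0.89×0.348×0.098 = 0.258933
P(bacterial infection | fever) = 0.075719/0.258933 ≈ 0.2924

Now condition on the additional information:
P(fever | influenza) = 0.49×0.902 + 0.89×0.098 = 0.441980 + 0.087220 = 0.529200
The bacterial infection-present share is 0.89×0.098 = 0.087220.
So P(bacterial infection | fever, influenza) = 0.087220/0.529200 ≈ 0.1648.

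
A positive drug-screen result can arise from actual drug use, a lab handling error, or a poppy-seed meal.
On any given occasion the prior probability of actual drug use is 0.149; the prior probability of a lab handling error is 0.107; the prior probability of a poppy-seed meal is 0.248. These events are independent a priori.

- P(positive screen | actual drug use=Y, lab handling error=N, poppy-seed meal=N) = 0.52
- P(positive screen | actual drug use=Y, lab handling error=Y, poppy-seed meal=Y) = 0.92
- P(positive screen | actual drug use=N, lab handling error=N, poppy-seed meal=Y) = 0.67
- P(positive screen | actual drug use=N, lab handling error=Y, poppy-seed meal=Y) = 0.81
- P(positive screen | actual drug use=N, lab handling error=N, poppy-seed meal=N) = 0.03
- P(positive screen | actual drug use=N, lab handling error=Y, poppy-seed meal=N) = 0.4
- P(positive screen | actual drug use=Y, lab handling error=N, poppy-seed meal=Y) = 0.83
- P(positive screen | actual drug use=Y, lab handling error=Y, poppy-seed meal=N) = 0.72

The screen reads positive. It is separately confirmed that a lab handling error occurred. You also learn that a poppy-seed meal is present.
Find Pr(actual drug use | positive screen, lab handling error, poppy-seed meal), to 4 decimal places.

Pr(actual drug use | positive screen, lab handling error, poppy-seed meal) ≈ 0.1659

Numerator (weight on configurations with actual drug use): 0.92·0.149 = 0.137080
Normalizer over all consistent configurations: 0.81·0.851 + 0.92·0.149 = 0.826390
Posterior = 0.137080 / 0.826390 ≈ 0.1659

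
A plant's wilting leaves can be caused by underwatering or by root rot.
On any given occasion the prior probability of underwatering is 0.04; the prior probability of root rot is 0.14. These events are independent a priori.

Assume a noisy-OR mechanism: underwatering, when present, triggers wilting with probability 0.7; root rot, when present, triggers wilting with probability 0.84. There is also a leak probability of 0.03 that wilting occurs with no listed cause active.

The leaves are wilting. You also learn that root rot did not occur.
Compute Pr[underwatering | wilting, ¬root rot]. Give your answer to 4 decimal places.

Pr[underwatering | wilting, ¬root rot] ≈ 0.4962

Under noisy-OR, P(wilting | causes) = 1 − (1−0.03)·∏(1−qᵢ) over the active causes.
Numerator (weight on configurations with underwatering): 0.709·0.04 = 0.028360
Normalizer over all consistent configurations: 0.03·0.96 + 0.709·0.04 = 0.057160
P(underwatering | wilting, ¬root rot) = 0.028360/0.057160 ≈ 0.4962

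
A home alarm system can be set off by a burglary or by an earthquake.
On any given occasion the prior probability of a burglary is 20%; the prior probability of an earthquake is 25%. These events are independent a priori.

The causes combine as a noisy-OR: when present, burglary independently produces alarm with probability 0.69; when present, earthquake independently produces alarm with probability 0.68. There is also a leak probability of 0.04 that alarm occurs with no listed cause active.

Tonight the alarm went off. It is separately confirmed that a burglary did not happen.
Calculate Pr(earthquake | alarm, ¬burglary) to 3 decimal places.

Pr(earthquake | alarm, ¬burglary) ≈ 0.852

Under noisy-OR, P(alarm | causes) = 1 − (1−0.04)·∏(1−qᵢ) over the active causes.
P(alarm | ¬burglary) = 0.04·0.75 + 0.6928·0.25 = 0.030000 + 0.173200 = 0.203200
Of this, 0.173200 comes from 0.6928·0.25 (the earthquake=true cases).
So P(earthquake | alarm, ¬burglary) = 0.173200/0.203200 ≈ 0.852.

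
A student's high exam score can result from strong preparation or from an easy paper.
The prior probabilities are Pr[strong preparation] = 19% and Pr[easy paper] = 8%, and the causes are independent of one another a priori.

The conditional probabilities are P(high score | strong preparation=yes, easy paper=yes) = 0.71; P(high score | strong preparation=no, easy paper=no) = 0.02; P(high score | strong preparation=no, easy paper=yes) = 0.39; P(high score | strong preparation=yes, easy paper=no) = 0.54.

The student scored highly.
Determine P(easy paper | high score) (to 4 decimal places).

P(easy paper | high score) ≈ 0.2481

For the numerator, keep only easy paper=true terms: 0.025272 + 0.010792 = 0.036064
The normalizing constant is 0.02*0.81*0.92 + 0.39*0.81*0.08 + 0.54*0.19*0.92 + 0.71*0.19*0.08 = 0.145360
P(easy paper | high score) = 0.036064/0.145360 ≈ 0.2481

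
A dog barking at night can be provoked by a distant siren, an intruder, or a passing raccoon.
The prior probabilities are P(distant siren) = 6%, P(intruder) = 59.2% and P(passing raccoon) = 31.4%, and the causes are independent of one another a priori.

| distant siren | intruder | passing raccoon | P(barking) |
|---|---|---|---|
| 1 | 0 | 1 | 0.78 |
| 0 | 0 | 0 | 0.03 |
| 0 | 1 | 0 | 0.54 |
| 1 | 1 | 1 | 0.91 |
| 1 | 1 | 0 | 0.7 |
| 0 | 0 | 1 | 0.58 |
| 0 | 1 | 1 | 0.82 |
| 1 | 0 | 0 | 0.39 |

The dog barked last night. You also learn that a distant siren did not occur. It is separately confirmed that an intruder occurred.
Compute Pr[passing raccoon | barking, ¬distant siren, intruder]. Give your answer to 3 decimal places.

Pr[passing raccoon | barking, ¬distant siren, intruder] ≈ 0.410

Enumerate both values of passing raccoon and weight by the priors:
  P(barking | ¬distant siren, intruder) = 0.54×0.686 + 0.82×0.314
        = 0.370440 + 0.257480 = 0.627920
Keeping only the passing raccoon-present terms gives 0.257480, so
  P(passing raccoon | barking, ¬distant siren, intruder) = 0.257480 / 0.627920 ≈ 0.410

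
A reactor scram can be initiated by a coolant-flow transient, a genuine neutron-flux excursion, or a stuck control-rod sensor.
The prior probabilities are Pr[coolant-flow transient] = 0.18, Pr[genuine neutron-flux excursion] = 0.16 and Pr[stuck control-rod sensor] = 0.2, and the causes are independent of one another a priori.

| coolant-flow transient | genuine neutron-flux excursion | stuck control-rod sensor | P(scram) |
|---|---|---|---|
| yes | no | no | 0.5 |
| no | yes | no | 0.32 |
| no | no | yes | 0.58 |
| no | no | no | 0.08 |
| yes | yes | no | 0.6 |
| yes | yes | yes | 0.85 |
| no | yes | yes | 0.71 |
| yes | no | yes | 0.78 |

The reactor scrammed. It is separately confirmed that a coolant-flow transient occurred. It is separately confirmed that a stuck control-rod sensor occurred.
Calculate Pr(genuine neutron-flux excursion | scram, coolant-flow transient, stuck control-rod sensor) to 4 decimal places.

P(scram | coolant-flow transient, stuck control-rod sensor) = 0.78*0.84 + 0.85*0.16 = 0.655200 + 0.136000 = 0.791200
Restricting to configurations with genuine neutron-flux excursion present: 0.85*0.16 = 0.136000.
P(genuine neutron-flux excursion | scram, coolant-flow transient, stuck control-rod sensor) = 0.136000 / 0.791200 ≈ 0.1719

Pr(genuine neutron-flux excursion | scram, coolant-flow transient, stuck control-rod sensor) ≈ 0.1719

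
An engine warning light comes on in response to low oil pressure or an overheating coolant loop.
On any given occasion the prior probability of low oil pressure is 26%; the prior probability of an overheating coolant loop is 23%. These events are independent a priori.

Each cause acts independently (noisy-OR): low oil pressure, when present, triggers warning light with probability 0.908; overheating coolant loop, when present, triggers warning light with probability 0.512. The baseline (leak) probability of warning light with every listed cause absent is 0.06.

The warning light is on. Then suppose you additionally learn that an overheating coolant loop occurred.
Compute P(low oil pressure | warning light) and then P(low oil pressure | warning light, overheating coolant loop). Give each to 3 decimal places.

P(low oil pressure | warning light) ≈ 0.655; P(low oil pressure | warning light, overheating coolant loop) ≈ 0.383

Under noisy-OR, P(warning light | causes) = 1 − (1−0.06)·∏(1−qᵢ) over the active causes.
For the numerator, keep only low oil pressure=true terms: 0.182887 + 0.057276 = 0.240163
Denominator P(warning light): 0.06*0.74*0.77 + 0.54128*0.74*0.23 + 0.91352*0.26*0.77 + 0.957798*0.26*0.23 = 0.366477
P(low oil pressure | warning light) = 0.240163/0.366477 ≈ 0.655

Now condition on the additional information:
P(warning light | overheating coolant loop) = 0.54128*0.74 + 0.957798*0.26 = 0.400547 + 0.249027 = 0.649574
Of this, 0.249027 comes from 0.957798*0.26 (the low oil pressure=true cases).
P(low oil pressure | warning light, overheating coolant loop) = 0.249027 / 0.649574 ≈ 0.383
This is intercausal reasoning (explaining away): once overheating coolant loop accounts for the warning light, low oil pressure becomes less likely.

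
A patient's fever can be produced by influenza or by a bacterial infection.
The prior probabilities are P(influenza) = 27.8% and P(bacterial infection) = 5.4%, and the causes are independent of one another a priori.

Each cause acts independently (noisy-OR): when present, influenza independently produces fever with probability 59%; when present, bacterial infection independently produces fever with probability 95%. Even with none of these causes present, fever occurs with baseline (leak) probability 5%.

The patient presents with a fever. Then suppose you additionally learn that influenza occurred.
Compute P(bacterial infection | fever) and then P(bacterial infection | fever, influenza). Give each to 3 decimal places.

P(bacterial infection | fever) ≈ 0.210; P(bacterial infection | fever, influenza) ≈ 0.084

Under noisy-OR, P(fever | causes) = 1 − (1−0.05)·∏(1−qᵢ) over the active causes.
Numerator (weight on configurations with bacterial infection): 0.037136 + 0.014720 = 0.051856
Normalizer over all consistent configurations: 0.05×0.722×0.946 + 0.9525×0.722×0.054 + 0.6105×0.278×0.946 + 0.980525×0.278×0.054 = 0.246561
Posterior = 0.051856 / 0.246561 ≈ 0.210

With the extra evidence:
Enumerate both values of bacterial infection and weight by the priors:
  P(fever | influenza) = 0.6105*0.946 + 0.980525*0.054
        = 0.577533 + 0.052948 = 0.630481
The terms with bacterial infection present sum to 0.052948, so
  P(bacterial infection | fever, influenza) = 0.052948 / 0.630481 ≈ 0.084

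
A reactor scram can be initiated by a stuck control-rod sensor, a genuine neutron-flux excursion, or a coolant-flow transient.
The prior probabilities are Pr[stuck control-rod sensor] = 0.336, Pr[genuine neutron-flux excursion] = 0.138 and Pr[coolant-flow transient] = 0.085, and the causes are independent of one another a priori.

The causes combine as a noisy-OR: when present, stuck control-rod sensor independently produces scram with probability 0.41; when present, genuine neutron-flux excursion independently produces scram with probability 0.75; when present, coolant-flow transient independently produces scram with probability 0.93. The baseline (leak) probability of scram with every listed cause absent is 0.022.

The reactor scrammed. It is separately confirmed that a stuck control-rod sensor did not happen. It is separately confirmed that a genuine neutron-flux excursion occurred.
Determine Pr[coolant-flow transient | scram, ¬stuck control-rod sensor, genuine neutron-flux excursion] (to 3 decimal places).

Pr[coolant-flow transient | scram, ¬stuck control-rod sensor, genuine neutron-flux excursion] ≈ 0.108

Under noisy-OR, P(scram | causes) = 1 − (1−0.022)·∏(1−qᵢ) over the active causes.
P(scram | ¬stuck control-rod sensor, genuine neutron-flux excursion) = 0.7555·0.915 + 0.982885·0.085 = 0.691283 + 0.083545 = 0.774828
The coolant-flow transient-present share is 0.982885·0.085 = 0.083545.
P(coolant-flow transient | scram, ¬stuck control-rod sensor, genuine neutron-flux excursion) = 0.083545 / 0.774828 ≈ 0.108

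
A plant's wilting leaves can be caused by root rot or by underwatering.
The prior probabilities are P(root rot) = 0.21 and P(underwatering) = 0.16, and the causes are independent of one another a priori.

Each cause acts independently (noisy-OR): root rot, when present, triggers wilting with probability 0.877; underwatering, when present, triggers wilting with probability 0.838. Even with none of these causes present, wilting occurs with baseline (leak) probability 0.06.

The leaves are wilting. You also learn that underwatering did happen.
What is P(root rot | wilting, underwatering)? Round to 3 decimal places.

Under noisy-OR, P(wilting | causes) = 1 − (1−0.06)·∏(1−qᵢ) over the active causes.
Numerator (weight on configurations with root rot): 0.98127*0.21 = 0.206067
Denominator P(wilting | underwatering): 0.84772*0.79 + 0.98127*0.21 = 0.875766
Posterior = 0.206067 / 0.875766 ≈ 0.235

P(root rot | wilting, underwatering) ≈ 0.235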